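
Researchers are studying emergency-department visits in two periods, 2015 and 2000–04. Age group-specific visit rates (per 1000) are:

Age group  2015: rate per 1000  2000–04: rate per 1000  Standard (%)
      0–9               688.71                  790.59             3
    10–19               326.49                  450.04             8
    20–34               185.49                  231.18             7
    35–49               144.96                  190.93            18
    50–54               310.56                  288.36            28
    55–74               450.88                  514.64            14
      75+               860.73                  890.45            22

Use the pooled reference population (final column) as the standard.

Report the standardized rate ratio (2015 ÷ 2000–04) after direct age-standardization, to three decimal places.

Standard weights: 0.03, 0.08, 0.07, 0.18, 0.28, 0.14, 0.22.
2015: 0.0300×688.71 + 0.0800×326.49 + 0.0700×185.49 + 0.1800×144.96 + 0.2800×310.56 + 0.1400×450.88 + 0.2200×860.73 = 425.2982 per 1000.
2000–04: 0.0300×790.59 + 0.0800×450.04 + 0.0700×231.18 + 0.1800×190.93 + 0.2800×288.36 + 0.1400×514.64 + 0.2200×890.45 = 458.9603 per 1000.
Ratio = 425.2982 ÷ 458.9603 = 0.92666.

0.927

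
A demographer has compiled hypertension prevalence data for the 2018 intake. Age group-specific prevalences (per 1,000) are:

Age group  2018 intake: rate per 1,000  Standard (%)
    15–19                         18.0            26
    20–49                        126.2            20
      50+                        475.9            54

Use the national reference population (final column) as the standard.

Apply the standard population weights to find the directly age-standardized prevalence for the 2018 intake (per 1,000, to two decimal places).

Standard weights: 0.26, 0.20, 0.54.
Standardized rate: 0.2600×18.0 + 0.2000×126.2 + 0.5400×475.9 = 286.9060 per 1,000.

286.91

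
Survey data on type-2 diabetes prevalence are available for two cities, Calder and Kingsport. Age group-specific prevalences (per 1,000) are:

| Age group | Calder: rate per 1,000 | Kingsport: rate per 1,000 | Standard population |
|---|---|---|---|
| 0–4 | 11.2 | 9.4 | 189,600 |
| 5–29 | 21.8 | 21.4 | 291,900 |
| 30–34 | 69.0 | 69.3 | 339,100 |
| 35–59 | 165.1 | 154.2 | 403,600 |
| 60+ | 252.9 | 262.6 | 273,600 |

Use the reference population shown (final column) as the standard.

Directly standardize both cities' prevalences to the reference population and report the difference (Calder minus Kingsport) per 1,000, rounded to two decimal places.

Standard total = 1,497,800; weights = 0.1266, 0.1949, 0.2264, 0.2695, 0.1827.
Calder: 0.1266×11.2 + 0.1949×21.8 + 0.2264×69.0 + 0.2695×165.1 + 0.1827×252.9 = 111.9727 per 1,000.
Kingsport: 0.1266×9.4 + 0.1949×21.4 + 0.2264×69.3 + 0.2695×154.2 + 0.1827×262.6 = 110.5695 per 1,000.
Difference = 111.9727 − 110.5695 = 1.4031.

1.40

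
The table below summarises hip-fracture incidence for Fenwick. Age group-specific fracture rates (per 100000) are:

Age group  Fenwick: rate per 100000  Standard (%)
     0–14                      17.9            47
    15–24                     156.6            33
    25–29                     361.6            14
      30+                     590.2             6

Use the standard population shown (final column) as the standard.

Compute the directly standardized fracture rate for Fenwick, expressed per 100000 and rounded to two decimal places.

Standard weights: 0.47, 0.33, 0.14, 0.06.
Standardized rate: 0.4700×17.9 + 0.3300×156.6 + 0.1400×361.6 + 0.0600×590.2 = 146.1270 per 100000.

146.13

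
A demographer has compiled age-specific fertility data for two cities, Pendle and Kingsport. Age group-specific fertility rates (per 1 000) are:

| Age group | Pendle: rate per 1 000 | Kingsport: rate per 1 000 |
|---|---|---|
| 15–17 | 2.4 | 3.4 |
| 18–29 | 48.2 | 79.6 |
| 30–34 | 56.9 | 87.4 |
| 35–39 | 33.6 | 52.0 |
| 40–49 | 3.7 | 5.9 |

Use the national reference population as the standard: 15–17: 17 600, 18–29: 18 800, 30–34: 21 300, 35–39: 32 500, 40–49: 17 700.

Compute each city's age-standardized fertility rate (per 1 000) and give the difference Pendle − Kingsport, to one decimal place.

-17.6

Standard total = 107 900; weights = 0.1631, 0.1742, 0.1974, 0.3012, 0.1640.
Pendle: 0.1631×2.4 + 0.1742×48.2 + 0.1974×56.9 + 0.3012×33.6 + 0.1640×3.7 = 30.7494 per 1 000.
Kingsport: 0.1631×3.4 + 0.1742×79.6 + 0.1974×87.4 + 0.3012×52.0 + 0.1640×5.9 = 48.3074 per 1 000.
Difference = 30.7494 − 48.3074 = -17.5580.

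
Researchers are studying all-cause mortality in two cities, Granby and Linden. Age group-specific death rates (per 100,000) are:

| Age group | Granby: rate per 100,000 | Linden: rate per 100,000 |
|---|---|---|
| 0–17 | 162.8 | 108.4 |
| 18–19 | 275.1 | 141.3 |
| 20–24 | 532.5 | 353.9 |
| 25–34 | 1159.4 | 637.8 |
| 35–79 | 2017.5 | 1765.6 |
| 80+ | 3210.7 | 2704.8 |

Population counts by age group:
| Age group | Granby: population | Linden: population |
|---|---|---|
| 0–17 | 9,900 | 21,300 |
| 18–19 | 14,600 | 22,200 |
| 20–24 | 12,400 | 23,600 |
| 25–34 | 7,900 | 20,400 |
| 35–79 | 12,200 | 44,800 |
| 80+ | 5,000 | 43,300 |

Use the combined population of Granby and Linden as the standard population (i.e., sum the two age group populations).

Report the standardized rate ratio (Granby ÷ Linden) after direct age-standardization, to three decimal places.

Combined standard total = 237,600; weights = 0.1313, 0.1549, 0.1515, 0.1191, 0.2399, 0.2033.
Granby: 0.1313×162.8 + 0.1549×275.1 + 0.1515×532.5 + 0.1191×1159.4 + 0.2399×2017.5 + 0.2033×3210.7 = 1419.4376 per 100,000.
Linden: 0.1313×108.4 + 0.1549×141.3 + 0.1515×353.9 + 0.1191×637.8 + 0.2399×1765.6 + 0.2033×2704.8 = 1139.1124 per 100,000.
Ratio = 1419.4376 ÷ 1139.1124 = 1.24609.

1.246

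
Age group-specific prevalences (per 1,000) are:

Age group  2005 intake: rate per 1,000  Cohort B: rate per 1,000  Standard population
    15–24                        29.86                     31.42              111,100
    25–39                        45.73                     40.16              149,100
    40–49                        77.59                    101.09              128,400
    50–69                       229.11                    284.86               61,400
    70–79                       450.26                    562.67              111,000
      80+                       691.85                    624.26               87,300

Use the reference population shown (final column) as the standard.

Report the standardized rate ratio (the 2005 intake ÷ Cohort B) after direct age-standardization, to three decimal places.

Standard total = 648,300; weights = 0.1714, 0.2300, 0.1981, 0.0947, 0.1712, 0.1347.
The 2005 intake: 0.1714×29.86 + 0.2300×45.73 + 0.1981×77.59 + 0.0947×229.11 + 0.1712×450.26 + 0.1347×691.85 = 222.9571 per 1,000.
Cohort B: 0.1714×31.42 + 0.2300×40.16 + 0.1981×101.09 + 0.0947×284.86 + 0.1712×562.67 + 0.1347×624.26 = 242.0226 per 1,000.
Ratio = 222.9571 ÷ 242.0226 = 0.92122.

0.921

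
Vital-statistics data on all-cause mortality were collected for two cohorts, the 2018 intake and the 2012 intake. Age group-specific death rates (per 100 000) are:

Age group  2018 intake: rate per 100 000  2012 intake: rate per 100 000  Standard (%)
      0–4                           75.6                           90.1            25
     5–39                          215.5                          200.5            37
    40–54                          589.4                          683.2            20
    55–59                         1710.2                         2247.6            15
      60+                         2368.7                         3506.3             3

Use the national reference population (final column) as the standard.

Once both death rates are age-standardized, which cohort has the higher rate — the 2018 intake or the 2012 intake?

Standard weights: 0.25, 0.37, 0.20, 0.15, 0.03.
The 2018 intake: 0.2500×75.6 + 0.3700×215.5 + 0.2000×589.4 + 0.1500×1710.2 + 0.0300×2368.7 = 544.1060 per 100 000.
The 2012 intake: 0.2500×90.1 + 0.3700×200.5 + 0.2000×683.2 + 0.1500×2247.6 + 0.0300×3506.3 = 675.6790 per 100 000.

2012 intake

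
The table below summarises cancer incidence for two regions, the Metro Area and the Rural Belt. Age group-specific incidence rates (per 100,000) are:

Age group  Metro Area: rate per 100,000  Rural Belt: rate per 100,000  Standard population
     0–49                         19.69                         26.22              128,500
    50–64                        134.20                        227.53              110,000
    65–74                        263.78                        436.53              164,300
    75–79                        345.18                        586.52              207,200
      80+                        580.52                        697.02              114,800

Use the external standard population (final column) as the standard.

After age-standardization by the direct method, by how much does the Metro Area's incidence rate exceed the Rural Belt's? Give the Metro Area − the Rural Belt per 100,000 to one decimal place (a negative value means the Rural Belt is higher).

Standard total = 724,800; weights = 0.1773, 0.1518, 0.2267, 0.2859, 0.1584.
The Metro Area: 0.1773×19.69 + 0.1518×134.20 + 0.2267×263.78 + 0.2859×345.18 + 0.1584×580.52 = 274.2773 per 100,000.
The Rural Belt: 0.1773×26.22 + 0.1518×227.53 + 0.2267×436.53 + 0.2859×586.52 + 0.1584×697.02 = 416.2035 per 100,000.
Difference = 274.2773 − 416.2035 = -141.9262.

-141.9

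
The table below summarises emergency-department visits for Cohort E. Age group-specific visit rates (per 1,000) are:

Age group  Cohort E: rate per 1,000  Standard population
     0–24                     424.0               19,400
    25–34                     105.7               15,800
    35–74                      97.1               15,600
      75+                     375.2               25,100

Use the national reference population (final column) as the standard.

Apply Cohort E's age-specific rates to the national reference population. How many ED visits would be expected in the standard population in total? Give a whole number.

Expected ED visits = Σ (standard pop × age-specific rate ÷ 1,000)
= 19,400×424.0/1,000 + 15,800×105.7/1,000 + 15,600×97.1/1,000 + 25,100×375.2/1,000
= 8225.60 + 1670.06 + 1514.76 + 9417.52 = 20827.94.

20828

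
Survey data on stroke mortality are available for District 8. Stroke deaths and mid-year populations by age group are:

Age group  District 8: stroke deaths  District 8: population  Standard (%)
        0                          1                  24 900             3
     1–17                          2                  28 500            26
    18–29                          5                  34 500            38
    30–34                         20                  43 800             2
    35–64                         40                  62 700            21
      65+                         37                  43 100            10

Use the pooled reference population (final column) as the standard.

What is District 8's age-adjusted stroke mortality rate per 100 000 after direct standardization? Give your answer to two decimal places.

30.35

Age-specific rates per 100 000 for District 8: 4.02, 7.02, 14.49, 45.66, 63.80, 85.85.
Standard weights: 0.03, 0.26, 0.38, 0.02, 0.21, 0.10.
Standardized rate: 0.0300×4.02 + 0.2600×7.02 + 0.3800×14.49 + 0.0200×45.66 + 0.2100×63.80 + 0.1000×85.85 = 30.3473 per 100 000.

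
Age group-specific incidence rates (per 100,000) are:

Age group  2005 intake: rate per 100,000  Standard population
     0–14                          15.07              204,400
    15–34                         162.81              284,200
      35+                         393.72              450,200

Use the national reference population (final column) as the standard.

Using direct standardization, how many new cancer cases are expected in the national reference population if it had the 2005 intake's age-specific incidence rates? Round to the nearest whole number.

2266

Expected new cancer cases = Σ (standard pop × age-specific rate ÷ 100,000)
= 204,400×15.07/100,000 + 284,200×162.81/100,000 + 450,200×393.72/100,000
= 30.80 + 462.71 + 1772.53 = 2266.04.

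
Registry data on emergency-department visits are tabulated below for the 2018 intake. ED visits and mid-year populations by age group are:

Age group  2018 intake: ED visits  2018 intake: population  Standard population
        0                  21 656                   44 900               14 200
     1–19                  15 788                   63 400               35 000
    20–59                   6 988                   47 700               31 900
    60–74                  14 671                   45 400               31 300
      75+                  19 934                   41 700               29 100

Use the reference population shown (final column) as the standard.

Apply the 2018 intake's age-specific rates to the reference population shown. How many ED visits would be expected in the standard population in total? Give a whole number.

44263

Age-specific rates per 1 000 for the 2018 intake: 482.316, 249.022, 146.499, 323.150, 478.034.
Expected ED visits = Σ (standard pop × age-specific rate ÷ 1 000)
= 14 200×482.316/1 000 + 35 000×249.022/1 000 + 31 900×146.499/1 000 + 31 300×323.150/1 000 + 29 100×478.034/1 000
= 6848.89 + 8715.77 + 4673.32 + 10114.59 + 13910.78 = 44263.35.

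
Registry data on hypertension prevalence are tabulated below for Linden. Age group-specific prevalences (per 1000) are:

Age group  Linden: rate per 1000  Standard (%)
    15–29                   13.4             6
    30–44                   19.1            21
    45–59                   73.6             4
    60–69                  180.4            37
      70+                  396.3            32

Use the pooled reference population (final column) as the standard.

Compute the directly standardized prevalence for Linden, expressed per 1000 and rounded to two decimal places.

Standard weights: 0.06, 0.21, 0.04, 0.37, 0.32.
Standardized rate: 0.0600×13.4 + 0.2100×19.1 + 0.0400×73.6 + 0.3700×180.4 + 0.3200×396.3 = 201.3230 per 1000.

201.32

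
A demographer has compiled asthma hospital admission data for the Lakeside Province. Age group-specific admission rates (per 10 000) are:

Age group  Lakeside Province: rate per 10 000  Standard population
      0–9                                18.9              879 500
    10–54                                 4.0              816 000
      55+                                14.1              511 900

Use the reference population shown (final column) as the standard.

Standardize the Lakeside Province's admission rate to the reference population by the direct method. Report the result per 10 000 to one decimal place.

Standard total = 2 207 400; weights = 0.3984, 0.3697, 0.2319.
Standardized rate: 0.3984×18.9 + 0.3697×4.0 + 0.2319×14.1 = 12.2789 per 10 000.

12.3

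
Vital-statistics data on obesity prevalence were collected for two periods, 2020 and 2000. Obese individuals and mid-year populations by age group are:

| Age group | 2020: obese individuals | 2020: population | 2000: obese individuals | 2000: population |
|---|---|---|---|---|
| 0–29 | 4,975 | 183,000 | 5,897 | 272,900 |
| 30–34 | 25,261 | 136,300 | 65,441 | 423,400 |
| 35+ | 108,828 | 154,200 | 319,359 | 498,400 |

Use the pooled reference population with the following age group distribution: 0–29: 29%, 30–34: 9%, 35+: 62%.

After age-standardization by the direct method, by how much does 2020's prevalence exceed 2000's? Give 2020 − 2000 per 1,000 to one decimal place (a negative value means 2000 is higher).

44.7

Age-specific rates per 1,000 for 2020: 27.186, 185.334, 705.759.
For 2000: 21.609, 154.561, 640.768.
Standard weights: 0.29, 0.09, 0.62.
2020: 0.2900×27.186 + 0.0900×185.334 + 0.6200×705.759 = 462.1344 per 1,000.
2000: 0.2900×21.609 + 0.0900×154.561 + 0.6200×640.768 = 417.4534 per 1,000.
Difference = 462.1344 − 417.4534 = 44.6809.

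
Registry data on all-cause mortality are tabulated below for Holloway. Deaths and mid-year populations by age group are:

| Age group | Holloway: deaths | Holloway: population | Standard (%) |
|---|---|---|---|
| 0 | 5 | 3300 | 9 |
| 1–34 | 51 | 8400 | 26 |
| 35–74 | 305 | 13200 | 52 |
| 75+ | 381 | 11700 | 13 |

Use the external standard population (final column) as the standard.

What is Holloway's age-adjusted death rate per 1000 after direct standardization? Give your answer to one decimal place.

Age-specific rates per 1000 for Holloway: 1.515, 6.071, 23.106, 32.564.
Standard weights: 0.09, 0.26, 0.52, 0.13.
Standardized rate: 0.0900×1.515 + 0.2600×6.071 + 0.5200×23.106 + 0.1300×32.564 = 17.9634 per 1000.

18.0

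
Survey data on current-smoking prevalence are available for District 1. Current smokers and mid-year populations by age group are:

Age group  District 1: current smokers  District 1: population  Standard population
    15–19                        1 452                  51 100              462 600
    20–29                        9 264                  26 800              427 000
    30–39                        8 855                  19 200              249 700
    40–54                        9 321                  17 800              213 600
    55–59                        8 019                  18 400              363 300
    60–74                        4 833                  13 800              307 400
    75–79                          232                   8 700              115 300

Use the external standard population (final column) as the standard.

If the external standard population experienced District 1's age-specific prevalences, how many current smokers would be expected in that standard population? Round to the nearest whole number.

656823

Age-specific rates per 1 000 for District 1: 28.415, 345.672, 461.198, 523.652, 435.815, 350.217, 26.667.
Expected current smokers = Σ (standard pop × age-specific rate ÷ 1 000)
= 462 600×28.415/1 000 + 427 000×345.672/1 000 + 249 700×461.198/1 000 + 213 600×523.652/1 000 + 363 300×435.815/1 000 + 307 400×350.217/1 000 + 115 300×26.667/1 000
= 13144.72 + 147601.79 + 115161.12 + 111852.00 + 158331.67 + 107656.83 + 3074.67 = 656822.79.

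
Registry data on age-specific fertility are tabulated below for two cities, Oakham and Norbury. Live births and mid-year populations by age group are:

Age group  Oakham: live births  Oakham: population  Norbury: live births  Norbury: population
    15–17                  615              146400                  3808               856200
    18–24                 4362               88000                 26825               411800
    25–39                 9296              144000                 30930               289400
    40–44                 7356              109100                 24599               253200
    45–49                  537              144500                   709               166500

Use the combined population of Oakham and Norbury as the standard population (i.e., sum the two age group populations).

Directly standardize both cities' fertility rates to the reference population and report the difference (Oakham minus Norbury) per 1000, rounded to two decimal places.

-14.30

Age-specific rates per 1000 for Oakham: 4.201, 49.568, 64.556, 67.424, 3.716.
For Norbury: 4.448, 65.141, 106.876, 97.152, 4.258.
Combined standard total = 2609100; weights = 0.3843, 0.1916, 0.1661, 0.1389, 0.1192.
Oakham: 0.3843×4.201 + 0.1916×49.568 + 0.1661×64.556 + 0.1389×67.424 + 0.1192×3.716 = 31.6385 per 1000.
Norbury: 0.3843×4.448 + 0.1916×65.141 + 0.1661×106.876 + 0.1389×97.152 + 0.1192×4.258 = 45.9390 per 1000.
Difference = 31.6385 − 45.9390 = -14.3005.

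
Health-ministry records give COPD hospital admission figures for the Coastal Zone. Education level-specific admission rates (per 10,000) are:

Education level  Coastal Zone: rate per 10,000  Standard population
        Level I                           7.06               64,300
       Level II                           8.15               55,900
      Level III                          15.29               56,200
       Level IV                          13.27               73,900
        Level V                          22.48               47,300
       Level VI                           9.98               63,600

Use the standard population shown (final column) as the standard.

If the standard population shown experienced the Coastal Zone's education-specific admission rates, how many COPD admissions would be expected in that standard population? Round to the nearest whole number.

445

Expected COPD admissions = Σ (standard pop × education-specific rate ÷ 10,000)
= 64,300×7.06/10,000 + 55,900×8.15/10,000 + 56,200×15.29/10,000 + 73,900×13.27/10,000 + 47,300×22.48/10,000 + 63,600×9.98/10,000
= 45.40 + 45.56 + 85.93 + 98.07 + 106.33 + 63.47 = 444.75.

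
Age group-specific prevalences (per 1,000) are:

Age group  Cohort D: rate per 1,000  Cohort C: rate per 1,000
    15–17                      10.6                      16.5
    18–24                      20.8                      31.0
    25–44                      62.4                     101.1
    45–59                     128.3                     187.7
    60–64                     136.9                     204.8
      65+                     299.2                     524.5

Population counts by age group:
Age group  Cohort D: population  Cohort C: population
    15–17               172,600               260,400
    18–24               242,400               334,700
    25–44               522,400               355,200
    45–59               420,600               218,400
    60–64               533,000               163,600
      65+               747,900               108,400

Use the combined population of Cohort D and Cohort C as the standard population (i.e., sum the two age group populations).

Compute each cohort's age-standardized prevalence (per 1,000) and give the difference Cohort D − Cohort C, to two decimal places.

-78.58

Combined standard total = 4,079,600; weights = 0.1061, 0.1415, 0.2151, 0.1566, 0.1708, 0.2099.
Cohort D: 0.1061×10.6 + 0.1415×20.8 + 0.2151×62.4 + 0.1566×128.3 + 0.1708×136.9 + 0.2099×299.2 = 123.7643 per 1,000.
Cohort C: 0.1061×16.5 + 0.1415×31.0 + 0.2151×101.1 + 0.1566×187.7 + 0.1708×204.8 + 0.2099×524.5 = 202.3466 per 1,000.
Difference = 123.7643 − 202.3466 = -78.5823.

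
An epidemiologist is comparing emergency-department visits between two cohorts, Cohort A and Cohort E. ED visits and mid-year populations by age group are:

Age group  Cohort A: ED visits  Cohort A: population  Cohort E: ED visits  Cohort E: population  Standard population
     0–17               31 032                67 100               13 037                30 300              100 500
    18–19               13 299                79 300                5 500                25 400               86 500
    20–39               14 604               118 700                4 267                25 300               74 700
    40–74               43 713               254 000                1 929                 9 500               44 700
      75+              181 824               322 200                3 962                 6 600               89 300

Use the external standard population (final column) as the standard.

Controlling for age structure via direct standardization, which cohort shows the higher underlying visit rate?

Cohort E

Age-specific rates per 1 000 for Cohort A: 462.474, 167.705, 123.033, 172.098, 564.320.
For Cohort E: 430.264, 216.535, 168.656, 203.053, 600.303.
Standard total = 395 700; weights = 0.2540, 0.2186, 0.1888, 0.1130, 0.2257.
Cohort A: 0.2540×462.474 + 0.2186×167.705 + 0.1888×123.033 + 0.1130×172.098 + 0.2257×564.320 = 324.1402 per 1 000.
Cohort E: 0.2540×430.264 + 0.2186×216.535 + 0.1888×168.656 + 0.1130×203.053 + 0.2257×600.303 = 346.8637 per 1 000.
The crude rates (338.13 vs 295.52) would put Cohort A higher, but that reflects its age composition; once standardized to a common age structure, Cohort E has the higher underlying rate.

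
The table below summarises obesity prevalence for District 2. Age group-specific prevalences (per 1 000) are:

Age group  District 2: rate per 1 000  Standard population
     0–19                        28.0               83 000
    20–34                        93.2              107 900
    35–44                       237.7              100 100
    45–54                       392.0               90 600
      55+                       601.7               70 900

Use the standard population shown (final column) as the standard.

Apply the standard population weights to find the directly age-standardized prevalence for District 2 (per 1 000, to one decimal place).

252.7

Standard total = 452 500; weights = 0.1834, 0.2385, 0.2212, 0.2002, 0.1567.
Standardized rate: 0.1834×28.0 + 0.2385×93.2 + 0.2212×237.7 + 0.2002×392.0 + 0.1567×601.7 = 252.7067 per 1 000.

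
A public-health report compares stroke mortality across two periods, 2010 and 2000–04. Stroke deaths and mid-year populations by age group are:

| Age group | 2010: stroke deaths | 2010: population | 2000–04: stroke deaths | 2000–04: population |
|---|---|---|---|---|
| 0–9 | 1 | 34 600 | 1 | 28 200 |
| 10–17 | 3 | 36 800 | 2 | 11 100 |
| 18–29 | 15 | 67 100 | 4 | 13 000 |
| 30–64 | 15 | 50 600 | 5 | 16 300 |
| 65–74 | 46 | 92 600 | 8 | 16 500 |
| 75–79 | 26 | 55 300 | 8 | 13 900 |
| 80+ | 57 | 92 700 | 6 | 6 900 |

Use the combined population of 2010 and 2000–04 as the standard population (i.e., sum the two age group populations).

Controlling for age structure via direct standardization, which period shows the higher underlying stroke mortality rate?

2000–04

Age-specific rates per 100 000 for 2010: 2.89, 8.15, 22.35, 29.64, 49.68, 47.02, 61.49.
For 2000–04: 3.55, 18.02, 30.77, 30.67, 48.48, 57.55, 86.96.
Combined standard total = 535 600; weights = 0.1173, 0.0894, 0.1496, 0.1249, 0.2037, 0.1292, 0.1860.
2010: 0.1173×2.89 + 0.0894×8.15 + 0.1496×22.35 + 0.1249×29.64 + 0.2037×49.68 + 0.1292×47.02 + 0.1860×61.49 = 35.7417 per 100 000.
2000–04: 0.1173×3.55 + 0.0894×18.02 + 0.1496×30.77 + 0.1249×30.67 + 0.2037×48.48 + 0.1292×57.55 + 0.1860×86.96 = 43.9429 per 100 000.
The crude rates (37.93 vs 32.11) would put 2010 higher, but that reflects its age composition; once standardized to a common age structure, 2000–04 has the higher underlying rate.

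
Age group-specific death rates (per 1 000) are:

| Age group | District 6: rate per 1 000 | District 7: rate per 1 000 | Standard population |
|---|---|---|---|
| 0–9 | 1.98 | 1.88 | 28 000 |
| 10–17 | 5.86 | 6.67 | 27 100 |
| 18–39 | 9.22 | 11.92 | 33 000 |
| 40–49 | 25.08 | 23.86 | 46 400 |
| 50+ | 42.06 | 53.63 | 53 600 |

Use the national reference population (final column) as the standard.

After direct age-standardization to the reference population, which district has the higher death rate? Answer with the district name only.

Standard total = 188 100; weights = 0.1489, 0.1441, 0.1754, 0.2467, 0.2850.
District 6: 0.1489×1.98 + 0.1441×5.86 + 0.1754×9.22 + 0.2467×25.08 + 0.2850×42.06 = 20.9284 per 1 000.
District 7: 0.1489×1.88 + 0.1441×6.67 + 0.1754×11.92 + 0.2467×23.86 + 0.2850×53.63 = 24.4999 per 1 000.

District 7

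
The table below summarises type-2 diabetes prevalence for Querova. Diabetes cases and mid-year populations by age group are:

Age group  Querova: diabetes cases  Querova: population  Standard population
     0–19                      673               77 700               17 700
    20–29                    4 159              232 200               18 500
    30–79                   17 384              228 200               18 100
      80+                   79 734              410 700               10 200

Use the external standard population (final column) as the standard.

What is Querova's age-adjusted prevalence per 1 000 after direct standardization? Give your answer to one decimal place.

59.6

Age-specific rates per 1 000 for Querova: 8.662, 17.911, 76.179, 194.142.
Standard total = 64 500; weights = 0.2744, 0.2868, 0.2806, 0.1581.
Standardized rate: 0.2744×8.662 + 0.2868×17.911 + 0.2806×76.179 + 0.1581×194.142 = 59.5930 per 1 000.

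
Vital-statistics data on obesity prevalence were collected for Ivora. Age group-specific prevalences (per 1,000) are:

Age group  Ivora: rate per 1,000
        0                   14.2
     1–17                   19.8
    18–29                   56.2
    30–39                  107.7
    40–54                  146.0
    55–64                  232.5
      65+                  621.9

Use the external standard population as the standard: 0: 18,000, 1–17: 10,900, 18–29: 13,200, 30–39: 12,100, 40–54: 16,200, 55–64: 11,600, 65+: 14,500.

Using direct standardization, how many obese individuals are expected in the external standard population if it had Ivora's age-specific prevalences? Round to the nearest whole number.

16596

Expected obese individuals = Σ (standard pop × age-specific rate ÷ 1,000)
= 18,000×14.2/1,000 + 10,900×19.8/1,000 + 13,200×56.2/1,000 + 12,100×107.7/1,000 + 16,200×146.0/1,000 + 11,600×232.5/1,000 + 14,500×621.9/1,000
= 255.60 + 215.82 + 741.84 + 1303.17 + 2365.20 + 2697.00 + 9017.55 = 16596.18.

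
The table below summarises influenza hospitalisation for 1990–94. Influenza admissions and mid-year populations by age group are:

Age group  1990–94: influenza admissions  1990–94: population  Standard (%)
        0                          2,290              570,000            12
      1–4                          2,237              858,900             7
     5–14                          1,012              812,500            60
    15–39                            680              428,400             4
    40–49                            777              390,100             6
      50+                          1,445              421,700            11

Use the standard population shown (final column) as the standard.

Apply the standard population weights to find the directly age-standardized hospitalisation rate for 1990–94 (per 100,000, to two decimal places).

Age-specific rates per 100,000 for 1990–94: 401.75, 260.45, 124.55, 158.73, 199.18, 342.66.
Standard weights: 0.12, 0.07, 0.60, 0.04, 0.06, 0.11.
Standardized rate: 0.1200×401.75 + 0.0700×260.45 + 0.6000×124.55 + 0.0400×158.73 + 0.0600×199.18 + 0.1100×342.66 = 197.1670 per 100,000.

197.17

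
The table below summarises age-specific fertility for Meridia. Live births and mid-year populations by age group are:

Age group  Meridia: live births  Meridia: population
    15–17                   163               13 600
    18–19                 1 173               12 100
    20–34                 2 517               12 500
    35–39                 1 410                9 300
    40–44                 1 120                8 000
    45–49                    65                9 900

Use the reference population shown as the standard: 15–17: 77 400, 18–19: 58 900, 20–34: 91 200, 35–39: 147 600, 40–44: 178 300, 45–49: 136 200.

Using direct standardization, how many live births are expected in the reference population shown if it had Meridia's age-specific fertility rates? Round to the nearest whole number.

Age-specific rates per 1 000 for Meridia: 11.985, 96.942, 201.360, 151.613, 140.000, 6.566.
Expected live births = Σ (standard pop × age-specific rate ÷ 1 000)
= 77 400×11.985/1 000 + 58 900×96.942/1 000 + 91 200×201.360/1 000 + 147 600×151.613/1 000 + 178 300×140.000/1 000 + 136 200×6.566/1 000
= 927.66 + 5709.89 + 18364.03 + 22378.06 + 24962.00 + 894.24 = 73235.89.

73236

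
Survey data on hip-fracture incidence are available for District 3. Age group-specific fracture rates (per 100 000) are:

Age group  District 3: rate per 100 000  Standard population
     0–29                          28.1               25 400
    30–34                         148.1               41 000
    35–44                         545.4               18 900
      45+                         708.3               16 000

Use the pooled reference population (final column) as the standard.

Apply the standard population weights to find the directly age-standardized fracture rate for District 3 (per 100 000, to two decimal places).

280.62

Standard total = 101 300; weights = 0.2507, 0.4047, 0.1866, 0.1579.
Standardized rate: 0.2507×28.1 + 0.4047×148.1 + 0.1866×545.4 + 0.1579×708.3 = 280.6190 per 100 000.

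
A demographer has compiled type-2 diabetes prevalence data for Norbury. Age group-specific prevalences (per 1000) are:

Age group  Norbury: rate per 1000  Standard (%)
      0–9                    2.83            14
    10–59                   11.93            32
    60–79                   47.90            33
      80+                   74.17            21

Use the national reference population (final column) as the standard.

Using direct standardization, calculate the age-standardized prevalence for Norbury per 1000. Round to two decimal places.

Standard weights: 0.14, 0.32, 0.33, 0.21.
Standardized rate: 0.1400×2.83 + 0.3200×11.93 + 0.3300×47.90 + 0.2100×74.17 = 35.5965 per 1000.

35.60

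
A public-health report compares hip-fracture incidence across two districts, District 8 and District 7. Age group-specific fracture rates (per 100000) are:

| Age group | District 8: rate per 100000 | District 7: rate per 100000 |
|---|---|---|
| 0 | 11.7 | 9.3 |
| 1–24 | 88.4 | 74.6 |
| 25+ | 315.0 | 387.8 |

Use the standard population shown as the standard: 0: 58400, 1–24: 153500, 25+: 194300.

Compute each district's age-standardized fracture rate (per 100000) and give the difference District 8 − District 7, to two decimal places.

Standard total = 406200; weights = 0.1438, 0.3779, 0.4783.
District 8: 0.1438×11.7 + 0.3779×88.4 + 0.4783×315.0 = 185.7636 per 100000.
District 7: 0.1438×9.3 + 0.3779×74.6 + 0.4783×387.8 = 215.0265 per 100000.
Difference = 185.7636 − 215.0265 = -29.2629.

-29.26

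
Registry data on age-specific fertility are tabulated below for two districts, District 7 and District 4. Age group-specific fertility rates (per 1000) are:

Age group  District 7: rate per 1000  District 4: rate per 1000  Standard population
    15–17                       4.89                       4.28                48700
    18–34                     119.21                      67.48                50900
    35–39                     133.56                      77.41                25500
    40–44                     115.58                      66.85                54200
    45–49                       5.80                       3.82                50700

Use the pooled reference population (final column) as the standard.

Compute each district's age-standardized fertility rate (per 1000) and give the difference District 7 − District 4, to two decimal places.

29.72

Standard total = 230000; weights = 0.2117, 0.2213, 0.1109, 0.2357, 0.2204.
District 7: 0.2117×4.89 + 0.2213×119.21 + 0.1109×133.56 + 0.2357×115.58 + 0.2204×5.80 = 70.7400 per 1000.
District 4: 0.2117×4.28 + 0.2213×67.48 + 0.1109×77.41 + 0.2357×66.85 + 0.2204×3.82 = 41.0177 per 1000.
Difference = 70.7400 − 41.0177 = 29.7224.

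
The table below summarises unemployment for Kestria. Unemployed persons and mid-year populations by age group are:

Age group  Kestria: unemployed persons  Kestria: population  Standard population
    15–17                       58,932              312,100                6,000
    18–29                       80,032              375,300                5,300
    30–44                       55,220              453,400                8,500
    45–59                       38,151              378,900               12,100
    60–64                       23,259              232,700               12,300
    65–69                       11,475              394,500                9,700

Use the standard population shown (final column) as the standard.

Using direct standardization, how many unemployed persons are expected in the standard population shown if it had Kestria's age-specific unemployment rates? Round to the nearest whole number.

6028

Age-specific rates per 1,000 for Kestria: 188.824, 213.248, 121.791, 100.689, 99.953, 29.087.
Expected unemployed persons = Σ (standard pop × age-specific rate ÷ 1,000)
= 6,000×188.824/1,000 + 5,300×213.248/1,000 + 8,500×121.791/1,000 + 12,100×100.689/1,000 + 12,300×99.953/1,000 + 9,700×29.087/1,000
= 1132.94 + 1130.21 + 1035.22 + 1218.33 + 1229.42 + 282.15 = 6028.28.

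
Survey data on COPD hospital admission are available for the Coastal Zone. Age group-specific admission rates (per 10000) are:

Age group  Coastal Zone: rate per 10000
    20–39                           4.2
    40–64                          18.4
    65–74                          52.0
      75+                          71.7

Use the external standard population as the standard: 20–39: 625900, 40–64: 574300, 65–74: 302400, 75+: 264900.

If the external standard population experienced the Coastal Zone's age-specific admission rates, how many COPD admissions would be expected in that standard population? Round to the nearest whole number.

4791

Expected COPD admissions = Σ (standard pop × age-specific rate ÷ 10000)
= 625900×4.2/10000 + 574300×18.4/10000 + 302400×52.0/10000 + 264900×71.7/10000
= 262.88 + 1056.71 + 1572.48 + 1899.33 = 4791.40.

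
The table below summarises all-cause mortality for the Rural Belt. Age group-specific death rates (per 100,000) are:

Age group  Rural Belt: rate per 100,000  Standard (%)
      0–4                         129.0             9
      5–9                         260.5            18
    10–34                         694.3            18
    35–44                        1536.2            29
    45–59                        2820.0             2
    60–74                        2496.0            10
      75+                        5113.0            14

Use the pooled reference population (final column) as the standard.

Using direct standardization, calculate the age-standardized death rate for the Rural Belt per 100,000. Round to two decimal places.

1650.79

Standard weights: 0.09, 0.18, 0.18, 0.29, 0.02, 0.10, 0.14.
Standardized rate: 0.0900×129.0 + 0.1800×260.5 + 0.1800×694.3 + 0.2900×1536.2 + 0.0200×2820.0 + 0.1000×2496.0 + 0.1400×5113.0 = 1650.7920 per 100,000.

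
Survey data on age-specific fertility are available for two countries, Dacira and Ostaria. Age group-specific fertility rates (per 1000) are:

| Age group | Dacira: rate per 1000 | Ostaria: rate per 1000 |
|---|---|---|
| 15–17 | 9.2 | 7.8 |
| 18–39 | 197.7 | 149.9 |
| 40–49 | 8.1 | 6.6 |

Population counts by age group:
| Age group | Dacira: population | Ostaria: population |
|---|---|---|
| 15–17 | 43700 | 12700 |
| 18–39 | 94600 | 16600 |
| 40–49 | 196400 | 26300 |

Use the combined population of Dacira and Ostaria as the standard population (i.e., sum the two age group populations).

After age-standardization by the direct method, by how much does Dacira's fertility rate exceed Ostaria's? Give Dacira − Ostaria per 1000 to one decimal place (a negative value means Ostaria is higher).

14.7

Combined standard total = 390300; weights = 0.1445, 0.2849, 0.5706.
Dacira: 0.1445×9.2 + 0.2849×197.7 + 0.5706×8.1 = 62.2777 per 1000.
Ostaria: 0.1445×7.8 + 0.2849×149.9 + 0.5706×6.6 = 47.6009 per 1000.
Difference = 62.2777 − 47.6009 = 14.6768.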